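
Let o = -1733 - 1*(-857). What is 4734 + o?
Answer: 3858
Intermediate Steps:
o = -876 (o = -1733 + 857 = -876)
4734 + o = 4734 - 876 = 3858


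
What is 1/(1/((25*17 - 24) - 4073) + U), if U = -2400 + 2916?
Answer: 3672/1894751 ≈ 0.0019380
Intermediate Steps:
U = 516
1/(1/((25*17 - 24) - 4073) + U) = 1/(1/((25*17 - 24) - 4073) + 516) = 1/(1/((425 - 24) - 4073) + 516) = 1/(1/(401 - 4073) + 516) = 1/(1/(-3672) + 516) = 1/(-1/3672 + 516) = 1/(1894751/3672) = 3672/1894751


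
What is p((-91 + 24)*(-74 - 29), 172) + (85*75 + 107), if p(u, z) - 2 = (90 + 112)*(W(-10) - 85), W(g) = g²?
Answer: 9514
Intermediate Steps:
p(u, z) = 3032 (p(u, z) = 2 + (90 + 112)*((-10)² - 85) = 2 + 202*(100 - 85) = 2 + 202*15 = 2 + 3030 = 3032)
p((-91 + 24)*(-74 - 29), 172) + (85*75 + 107) = 3032 + (85*75 + 107) = 3032 + (6375 + 107) = 3032 + 6482 = 9514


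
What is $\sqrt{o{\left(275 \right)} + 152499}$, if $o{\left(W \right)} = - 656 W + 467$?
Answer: $i \sqrt{27434} \approx 165.63 i$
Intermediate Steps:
$o{\left(W \right)} = 467 - 656 W$
$\sqrt{o{\left(275 \right)} + 152499} = \sqrt{\left(467 - 180400\right) + 152499} = \sqrt{-179933 + 152499} = \sqrt{-27434} = i \sqrt{27434}$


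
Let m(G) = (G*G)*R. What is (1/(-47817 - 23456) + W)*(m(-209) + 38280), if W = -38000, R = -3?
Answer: 251236897454763/71273 ≈ 3.5250e+9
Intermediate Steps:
m(G) = -3*G² (m(G) = (G*G)*(-3) = G²*(-3) = -3*G²)
(1/(-47817 - 23456) + W)*(m(-209) + 38280) = (1/(-47817 - 23456) - 38000)*(-3*(-209)² + 38280) = (1/(-71273) - 38000)*(-3*43681 + 38280) = (-1/71273 - 38000)*(-131043 + 38280) = -2708374001/71273*(-92763) = 251236897454763/71273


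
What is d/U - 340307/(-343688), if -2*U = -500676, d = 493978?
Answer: 127483042315/43019083272 ≈ 2.9634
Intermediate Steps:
U = 250338 (U = -½*(-500676) = 250338)
d/U - 340307/(-343688) = 493978/250338 - 340307/(-343688) = 493978*(1/250338) - 340307*(-1/343688) = 246989/125169 + 340307/343688 = 127483042315/43019083272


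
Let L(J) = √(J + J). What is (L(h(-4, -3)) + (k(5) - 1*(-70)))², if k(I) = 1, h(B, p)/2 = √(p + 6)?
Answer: (71 + 2*3^(¼))² ≈ 5421.7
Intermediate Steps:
h(B, p) = 2*√(6 + p) (h(B, p) = 2*√(p + 6) = 2*√(6 + p))
L(J) = √2*√J (L(J) = √(2*J) = √2*√J)
(L(h(-4, -3)) + (k(5) - 1*(-70)))² = (√2*√(2*√(6 - 3)) + (1 - 1*(-70)))² = (√2*√(2*√3) + (1 + 70))² = (√2*(√2*3^(¼)) + 71)² = (2*3^(¼) + 71)² = (71 + 2*3^(¼))²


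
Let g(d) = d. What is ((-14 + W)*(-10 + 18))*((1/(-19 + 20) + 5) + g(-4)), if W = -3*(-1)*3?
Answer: -80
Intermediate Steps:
W = 9 (W = 3*3 = 9)
((-14 + W)*(-10 + 18))*((1/(-19 + 20) + 5) + g(-4)) = ((-14 + 9)*(-10 + 18))*((1/(-19 + 20) + 5) - 4) = (-5*8)*((1/1 + 5) - 4) = -40*((1 + 5) - 4) = -40*(6 - 4) = -40*2 = -80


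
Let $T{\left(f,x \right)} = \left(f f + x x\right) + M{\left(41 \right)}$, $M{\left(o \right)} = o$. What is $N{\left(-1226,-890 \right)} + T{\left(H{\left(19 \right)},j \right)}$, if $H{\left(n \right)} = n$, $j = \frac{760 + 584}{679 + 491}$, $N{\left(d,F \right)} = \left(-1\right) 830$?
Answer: $- \frac{16224524}{38025} \approx -426.68$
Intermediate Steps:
$N{\left(d,F \right)} = -830$
$j = \frac{224}{195}$ ($j = \frac{1344}{1170} = 1344 \cdot \frac{1}{1170} = \frac{224}{195} \approx 1.1487$)
$T{\left(f,x \right)} = 41 + f^{2} + x^{2}$ ($T{\left(f,x \right)} = \left(f f + x x\right) + 41 = \left(f^{2} + x^{2}\right) + 41 = 41 + f^{2} + x^{2}$)
$N{\left(-1226,-890 \right)} + T{\left(H{\left(19 \right)},j \right)} = -830 + \left(41 + 19^{2} + \left(\frac{224}{195}\right)^{2}\right) = -830 + \left(41 + 361 + \frac{50176}{38025}\right) = -830 + \frac{15336226}{38025} = - \frac{16224524}{38025}$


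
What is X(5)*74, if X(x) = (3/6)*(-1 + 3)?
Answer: 74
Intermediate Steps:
X(x) = 1 (X(x) = (3*(1/6))*2 = (1/2)*2 = 1)
X(5)*74 = 1*74 = 74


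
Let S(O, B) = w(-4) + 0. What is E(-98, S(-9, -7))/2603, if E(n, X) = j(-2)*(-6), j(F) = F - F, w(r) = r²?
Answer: 0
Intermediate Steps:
S(O, B) = 16 (S(O, B) = (-4)² + 0 = 16 + 0 = 16)
j(F) = 0
E(n, X) = 0 (E(n, X) = 0*(-6) = 0)
E(-98, S(-9, -7))/2603 = 0/2603 = 0*(1/2603) = 0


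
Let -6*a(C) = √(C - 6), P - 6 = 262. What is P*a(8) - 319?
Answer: -319 - 134*√2/3 ≈ -382.17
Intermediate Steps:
P = 268 (P = 6 + 262 = 268)
a(C) = -√(-6 + C)/6 (a(C) = -√(C - 6)/6 = -√(-6 + C)/6)
P*a(8) - 319 = 268*(-√(-6 + 8)/6) - 319 = 268*(-√2/6) - 319 = -134*√2/3 - 319 = -319 - 134*√2/3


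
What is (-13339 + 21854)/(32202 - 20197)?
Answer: 1703/2401 ≈ 0.70929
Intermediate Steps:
(-13339 + 21854)/(32202 - 20197) = 8515/12005 = 8515*(1/12005) = 1703/2401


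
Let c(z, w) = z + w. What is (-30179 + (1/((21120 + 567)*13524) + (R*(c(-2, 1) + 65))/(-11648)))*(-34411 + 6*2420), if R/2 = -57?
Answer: 2288760988117231625/3812834844 ≈ 6.0028e+8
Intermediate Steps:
R = -114 (R = 2*(-57) = -114)
c(z, w) = w + z
(-30179 + (1/((21120 + 567)*13524) + (R*(c(-2, 1) + 65))/(-11648)))*(-34411 + 6*2420) = (-30179 + (1/((21120 + 567)*13524) - 114*((1 - 2) + 65)/(-11648)))*(-34411 + 6*2420) = (-30179 + ((1/13524)/21687 - 114*(-1 + 65)*(-1/11648)))*(-34411 + 14520) = (-30179 + ((1/21687)*(1/13524) - 114*64*(-1/11648)))*(-19891) = (-30179 + (1/293294988 - 7296*(-1/11648)))*(-19891) = (-30179 + (1/293294988 + 57/91))*(-19891) = (-30179 + 2388259201/3812834844)*(-19891) = -115065154497875/3812834844*(-19891) = 2288760988117231625/3812834844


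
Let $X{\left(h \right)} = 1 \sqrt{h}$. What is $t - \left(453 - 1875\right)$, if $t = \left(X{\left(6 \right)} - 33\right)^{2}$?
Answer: $2517 - 66 \sqrt{6} \approx 2355.3$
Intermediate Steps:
$X{\left(h \right)} = \sqrt{h}$
$t = \left(-33 + \sqrt{6}\right)^{2}$ ($t = \left(\sqrt{6} - 33\right)^{2} = \left(-33 + \sqrt{6}\right)^{2} \approx 933.33$)
$t - \left(453 - 1875\right) = \left(33 - \sqrt{6}\right)^{2} - \left(453 - 1875\right) = \left(33 - \sqrt{6}\right)^{2} - -1422 = \left(33 - \sqrt{6}\right)^{2} + 1422 = 1422 + \left(33 - \sqrt{6}\right)^{2}$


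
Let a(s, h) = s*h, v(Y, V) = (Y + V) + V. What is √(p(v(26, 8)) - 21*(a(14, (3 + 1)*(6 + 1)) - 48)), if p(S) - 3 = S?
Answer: I*√7179 ≈ 84.729*I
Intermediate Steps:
v(Y, V) = Y + 2*V (v(Y, V) = (V + Y) + V = Y + 2*V)
p(S) = 3 + S
a(s, h) = h*s
√(p(v(26, 8)) - 21*(a(14, (3 + 1)*(6 + 1)) - 48)) = √((3 + (26 + 2*8)) - 21*(((3 + 1)*(6 + 1))*14 - 48)) = √((3 + (26 + 16)) - 21*((4*7)*14 - 48)) = √((3 + 42) - 21*(28*14 - 48)) = √(45 - 21*(392 - 48)) = √(45 - 21*344) = √(45 - 7224) = √(-7179) = I*√7179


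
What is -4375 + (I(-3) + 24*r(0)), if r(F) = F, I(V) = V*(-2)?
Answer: -4369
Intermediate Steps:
I(V) = -2*V
-4375 + (I(-3) + 24*r(0)) = -4375 + (-2*(-3) + 24*0) = -4375 + (6 + 0) = -4375 + 6 = -4369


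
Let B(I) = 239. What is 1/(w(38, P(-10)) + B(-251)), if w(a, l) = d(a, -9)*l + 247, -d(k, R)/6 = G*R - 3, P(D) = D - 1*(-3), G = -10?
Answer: 1/4140 ≈ 0.00024155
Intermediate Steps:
P(D) = 3 + D (P(D) = D + 3 = 3 + D)
d(k, R) = 18 + 60*R (d(k, R) = -6*(-10*R - 3) = -6*(-3 - 10*R) = 18 + 60*R)
w(a, l) = 247 - 522*l (w(a, l) = (18 + 60*(-9))*l + 247 = (18 - 540)*l + 247 = -522*l + 247 = 247 - 522*l)
1/(w(38, P(-10)) + B(-251)) = 1/((247 - 522*(3 - 10)) + 239) = 1/((247 - 522*(-7)) + 239) = 1/((247 + 3654) + 239) = 1/(3901 + 239) = 1/4140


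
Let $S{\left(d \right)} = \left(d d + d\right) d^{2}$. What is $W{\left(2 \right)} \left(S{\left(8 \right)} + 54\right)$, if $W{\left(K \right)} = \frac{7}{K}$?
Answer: $16317$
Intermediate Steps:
$S{\left(d \right)} = d^{2} \left(d + d^{2}\right)$ ($S{\left(d \right)} = \left(d^{2} + d\right) d^{2} = \left(d + d^{2}\right) d^{2} = d^{2} \left(d + d^{2}\right)$)
$W{\left(2 \right)} \left(S{\left(8 \right)} + 54\right) = \frac{7}{2} \left(8^{3} \left(1 + 8\right) + 54\right) = 7 \cdot \frac{1}{2} \left(512 \cdot 9 + 54\right) = \frac{7 \left(4608 + 54\right)}{2} = \frac{7}{2} \cdot 4662 = 16317$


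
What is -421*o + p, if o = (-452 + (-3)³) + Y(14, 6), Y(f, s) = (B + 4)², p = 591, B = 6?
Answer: 160150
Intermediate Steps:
Y(f, s) = 100 (Y(f, s) = (6 + 4)² = 10² = 100)
o = -379 (o = (-452 + (-3)³) + 100 = (-452 - 27) + 100 = -479 + 100 = -379)
-421*o + p = -421*(-379) + 591 = 159559 + 591 = 160150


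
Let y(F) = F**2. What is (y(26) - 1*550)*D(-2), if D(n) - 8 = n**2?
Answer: 1512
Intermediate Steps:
D(n) = 8 + n**2
(y(26) - 1*550)*D(-2) = (26**2 - 1*550)*(8 + (-2)**2) = (676 - 550)*(8 + 4) = 126*12 = 1512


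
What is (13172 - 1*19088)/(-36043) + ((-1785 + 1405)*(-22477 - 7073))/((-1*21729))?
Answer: -134866099412/261059449 ≈ -516.61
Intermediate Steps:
(13172 - 1*19088)/(-36043) + ((-1785 + 1405)*(-22477 - 7073))/((-1*21729)) = (13172 - 19088)*(-1/36043) - 380*(-29550)/(-21729) = -5916*(-1/36043) + 11229000*(-1/21729) = 5916/36043 - 3743000/7243 = -134866099412/261059449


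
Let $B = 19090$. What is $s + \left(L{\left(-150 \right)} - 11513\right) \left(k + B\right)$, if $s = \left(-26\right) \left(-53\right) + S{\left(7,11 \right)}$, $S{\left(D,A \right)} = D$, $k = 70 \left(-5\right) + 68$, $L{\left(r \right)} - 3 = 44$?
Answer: $-215651143$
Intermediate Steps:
$L{\left(r \right)} = 47$ ($L{\left(r \right)} = 3 + 44 = 47$)
$k = -282$ ($k = -350 + 68 = -282$)
$s = 1385$ ($s = \left(-26\right) \left(-53\right) + 7 = 1378 + 7 = 1385$)
$s + \left(L{\left(-150 \right)} - 11513\right) \left(k + B\right) = 1385 + \left(47 - 11513\right) \left(-282 + 19090\right) = 1385 - 215652528 = -215651143$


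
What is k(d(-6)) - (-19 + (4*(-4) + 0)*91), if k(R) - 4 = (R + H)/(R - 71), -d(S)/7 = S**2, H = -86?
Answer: 478055/323 ≈ 1480.0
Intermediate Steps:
d(S) = -7*S**2
k(R) = 4 + (-86 + R)/(-71 + R) (k(R) = 4 + (R - 86)/(R - 71) = 4 + (-86 + R)/(-71 + R))
k(d(-6)) - (-19 + (4*(-4) + 0)*91) = 5*(-74 - 7*(-6)**2)/(-71 - 7*(-6)**2) - (-19 + (4*(-4) + 0)*91) = 5*(-74 - 7*36)/(-71 - 7*36) - (-19 + (-16 + 0)*91) = 5*(-74 - 252)/(-71 - 252) - (-19 - 16*91) = 5*(-326)/(-323) - (-19 - 1456) = 5*(-1/323)*(-326) - 1*(-1475) = 1630/323 + 1475 = 478055/323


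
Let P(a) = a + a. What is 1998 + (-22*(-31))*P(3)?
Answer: 6090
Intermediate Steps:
P(a) = 2*a
1998 + (-22*(-31))*P(3) = 1998 + (-22*(-31))*(2*3) = 1998 + 682*6 = 1998 + 4092 = 6090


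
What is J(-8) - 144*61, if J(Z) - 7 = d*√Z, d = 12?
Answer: -8777 + 24*I*√2 ≈ -8777.0 + 33.941*I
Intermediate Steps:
J(Z) = 7 + 12*√Z
J(-8) - 144*61 = (7 + 12*√(-8)) - 144*61 = (7 + 12*(2*I*√2)) - 8784 = (7 + 24*I*√2) - 8784 = -8777 + 24*I*√2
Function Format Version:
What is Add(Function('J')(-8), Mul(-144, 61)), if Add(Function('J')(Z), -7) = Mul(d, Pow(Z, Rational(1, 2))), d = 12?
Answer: Add(-8777, Mul(24, I, Pow(2, Rational(1, 2)))) ≈ Add(-8777.0, Mul(33.941, I))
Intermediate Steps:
Function('J')(Z) = Add(7, Mul(12, Pow(Z, Rational(1, 2))))
Add(Function('J')(-8), Mul(-144, 61)) = Add(Add(7, Mul(12, Pow(-8, Rational(1, 2)))), Mul(-144, 61)) = Add(Add(7, Mul(12, Mul(2, I, Pow(2, Rational(1, 2))))), -8784) = Add(Add(7, Mul(24, I, Pow(2, Rational(1, 2)))), -8784) = Add(-8777, Mul(24, I, Pow(2, Rational(1, 2))))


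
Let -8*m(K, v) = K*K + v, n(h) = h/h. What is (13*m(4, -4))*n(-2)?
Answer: -39/2 ≈ -19.500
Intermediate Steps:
n(h) = 1
m(K, v) = -v/8 - K²/8 (m(K, v) = -(K*K + v)/8 = -(K² + v)/8 = -(v + K²)/8 = -v/8 - K²/8)
(13*m(4, -4))*n(-2) = (13*(-⅛*(-4) - ⅛*4²))*1 = (13*(½ - ⅛*16))*1 = (13*(½ - 2))*1 = (13*(-3/2))*1 = -39/2*1 = -39/2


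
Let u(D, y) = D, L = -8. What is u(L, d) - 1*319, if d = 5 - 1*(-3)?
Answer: -327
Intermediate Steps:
d = 8 (d = 5 + 3 = 8)
u(L, d) - 1*319 = -8 - 1*319 = -8 - 319 = -327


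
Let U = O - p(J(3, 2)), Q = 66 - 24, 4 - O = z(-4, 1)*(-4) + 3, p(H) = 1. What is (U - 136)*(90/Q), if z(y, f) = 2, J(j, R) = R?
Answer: -1920/7 ≈ -274.29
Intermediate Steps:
O = 9 (O = 4 - (2*(-4) + 3) = 4 - (-8 + 3) = 4 - 1*(-5) = 4 + 5 = 9)
Q = 42
U = 8 (U = 9 - 1*1 = 9 - 1 = 8)
(U - 136)*(90/Q) = (8 - 136)*(90/42) = -11520/42 = -128*15/7 = -1920/7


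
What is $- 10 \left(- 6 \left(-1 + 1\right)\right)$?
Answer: $0$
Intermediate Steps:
$- 10 \left(- 6 \left(-1 + 1\right)\right) = - 10 \left(\left(-6\right) 0\right) = \left(-10\right) 0 = 0$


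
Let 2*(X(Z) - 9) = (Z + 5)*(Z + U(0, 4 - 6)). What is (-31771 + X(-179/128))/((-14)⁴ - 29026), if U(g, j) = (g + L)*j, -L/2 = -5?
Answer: -208407979/61538304 ≈ -3.3866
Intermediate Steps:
L = 10 (L = -2*(-5) = 10)
U(g, j) = j*(10 + g) (U(g, j) = (g + 10)*j = (10 + g)*j = j*(10 + g))
X(Z) = 9 + (-20 + Z)*(5 + Z)/2 (X(Z) = 9 + ((Z + 5)*(Z + (4 - 6)*(10 + 0)))/2 = 9 + ((5 + Z)*(Z - 2*10))/2 = 9 + ((5 + Z)*(Z - 20))/2 = 9 + ((5 + Z)*(-20 + Z))/2 = 9 + ((-20 + Z)*(5 + Z))/2 = 9 + (-20 + Z)*(5 + Z)/2)
(-31771 + X(-179/128))/((-14)⁴ - 29026) = (-31771 + (-41 + (-179/128)²/2 - (-2685)/(2*128)))/((-14)⁴ - 29026) = (-31771 + (-41 + (-179*1/128)²/2 - (-2685)/(2*128)))/(38416 - 29026) = (-31771 + (-41 + (-179/128)²/2 - 15/2*(-179/128)))/9390 = (-31771 + (-41 + (½)*(32041/16384) + 2685/256))*(1/9390) = (-31771 + (-41 + 32041/32768 + 2685/256))*(1/9390) = (-31771 - 967767/32768)*(1/9390) = -1042039895/32768*1/9390 = -208407979/61538304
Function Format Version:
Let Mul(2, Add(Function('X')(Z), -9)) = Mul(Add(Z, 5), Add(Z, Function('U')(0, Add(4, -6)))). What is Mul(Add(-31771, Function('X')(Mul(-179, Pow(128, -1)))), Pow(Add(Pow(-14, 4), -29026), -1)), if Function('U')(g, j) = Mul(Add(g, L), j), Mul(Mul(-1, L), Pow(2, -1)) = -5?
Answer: Rational(-208407979, 61538304) ≈ -3.3866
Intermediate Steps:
L = 10 (L = Mul(-2, -5) = 10)
Function('U')(g, j) = Mul(j, Add(10, g)) (Function('U')(g, j) = Mul(Add(g, 10), j) = Mul(Add(10, g), j) = Mul(j, Add(10, g)))
Function('X')(Z) = Add(9, Mul(Rational(1, 2), Add(-20, Z), Add(5, Z))) (Function('X')(Z) = Add(9, Mul(Rational(1, 2), Mul(Add(Z, 5), Add(Z, Mul(Add(4, -6), Add(10, 0)))))) = Add(9, Mul(Rational(1, 2), Mul(Add(5, Z), Add(Z, Mul(-2, 10))))) = Add(9, Mul(Rational(1, 2), Mul(Add(5, Z), Add(Z, -20)))) = Add(9, Mul(Rational(1, 2), Mul(Add(5, Z), Add(-20, Z)))) = Add(9, Mul(Rational(1, 2), Mul(Add(-20, Z), Add(5, Z)))) = Add(9, Mul(Rational(1, 2), Add(-20, Z), Add(5, Z))))
Mul(Add(-31771, Function('X')(Mul(-179, Pow(128, -1)))), Pow(Add(Pow(-14, 4), -29026), -1)) = Mul(Add(-31771, Add(-41, Mul(Rational(1, 2), Pow(Mul(-179, Pow(128, -1)), 2)), Mul(Rational(-15, 2), Mul(-179, Pow(128, -1))))), Pow(Add(Pow(-14, 4), -29026), -1)) = Mul(Add(-31771, Add(-41, Mul(Rational(1, 2), Pow(Mul(-179, Rational(1, 128)), 2)), Mul(Rational(-15, 2), Mul(-179, Rational(1, 128))))), Pow(Add(38416, -29026), -1)) = Mul(Add(-31771, Add(-41, Mul(Rational(1, 2), Pow(Rational(-179, 128), 2)), Mul(Rational(-15, 2), Rational(-179, 128)))), Pow(9390, -1)) = Mul(Add(-31771, Add(-41, Mul(Rational(1, 2), Rational(32041, 16384)), Rational(2685, 256))), Rational(1, 9390)) = Mul(Add(-31771, Add(-41, Rational(32041, 32768), Rational(2685, 256))), Rational(1, 9390)) = Mul(Add(-31771, Rational(-967767, 32768)), Rational(1, 9390)) = Mul(Rational(-1042039895, 32768), Rational(1, 9390)) = Rational(-208407979, 61538304)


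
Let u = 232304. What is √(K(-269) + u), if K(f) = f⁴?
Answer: 5*√209453865 ≈ 72363.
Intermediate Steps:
√(K(-269) + u) = √((-269)⁴ + 232304) = √(5236114321 + 232304) = √5236346625 = 5*√209453865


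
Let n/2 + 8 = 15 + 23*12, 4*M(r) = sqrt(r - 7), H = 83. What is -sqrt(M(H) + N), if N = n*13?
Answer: -sqrt(29432 + 2*sqrt(19))/2 ≈ -85.792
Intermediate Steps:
M(r) = sqrt(-7 + r)/4 (M(r) = sqrt(r - 7)/4 = sqrt(-7 + r)/4)
n = 566 (n = -16 + 2*(15 + 23*12) = -16 + 2*(15 + 276) = -16 + 2*291 = -16 + 582 = 566)
N = 7358 (N = 566*13 = 7358)
-sqrt(M(H) + N) = -sqrt(sqrt(-7 + 83)/4 + 7358) = -sqrt(sqrt(76)/4 + 7358) = -sqrt((2*sqrt(19))/4 + 7358) = -sqrt(sqrt(19)/2 + 7358) = -sqrt(7358 + sqrt(19)/2)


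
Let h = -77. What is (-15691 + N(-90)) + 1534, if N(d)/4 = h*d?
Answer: 13563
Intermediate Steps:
N(d) = -308*d (N(d) = 4*(-77*d) = -308*d)
(-15691 + N(-90)) + 1534 = (-15691 - 308*(-90)) + 1534 = (-15691 + 27720) + 1534 = 12029 + 1534 = 13563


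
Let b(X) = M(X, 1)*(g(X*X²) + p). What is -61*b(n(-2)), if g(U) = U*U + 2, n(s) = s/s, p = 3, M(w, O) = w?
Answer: -366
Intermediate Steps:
n(s) = 1
g(U) = 2 + U² (g(U) = U² + 2 = 2 + U²)
b(X) = X*(5 + X⁶) (b(X) = X*((2 + (X*X²)²) + 3) = X*((2 + (X³)²) + 3) = X*((2 + X⁶) + 3) = X*(5 + X⁶))
-61*b(n(-2)) = -61*(5 + 1⁶) = -61*(5 + 1) = -61*6 = -366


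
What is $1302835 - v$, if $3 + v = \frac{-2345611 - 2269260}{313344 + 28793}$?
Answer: $\frac{445753699677}{342137} \approx 1.3029 \cdot 10^{6}$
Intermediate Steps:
$v = - \frac{5641282}{342137}$ ($v = -3 + \frac{-2345611 - 2269260}{313344 + 28793} = -3 - \frac{4614871}{342137} = - \frac{5641282}{342137} \approx -16.488$)
$1302835 - v = 1302835 - - \frac{5641282}{342137} = 1302835 + \frac{5641282}{342137} = \frac{445753699677}{342137}$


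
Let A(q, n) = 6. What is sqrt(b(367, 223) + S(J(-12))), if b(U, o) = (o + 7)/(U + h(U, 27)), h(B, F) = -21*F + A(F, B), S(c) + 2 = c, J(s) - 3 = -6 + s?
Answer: 42*I*sqrt(97)/97 ≈ 4.2645*I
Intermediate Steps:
J(s) = -3 + s (J(s) = 3 + (-6 + s) = -3 + s)
S(c) = -2 + c
h(B, F) = 6 - 21*F (h(B, F) = -21*F + 6 = 6 - 21*F)
b(U, o) = (7 + o)/(-561 + U) (b(U, o) = (o + 7)/(U + (6 - 21*27)) = (7 + o)/(U + (6 - 567)) = (7 + o)/(U - 561) = (7 + o)/(-561 + U))
sqrt(b(367, 223) + S(J(-12))) = sqrt((7 + 223)/(-561 + 367) + (-2 + (-3 - 12))) = sqrt(230/(-194) + (-2 - 15)) = sqrt(-1/194*230 - 17) = sqrt(-115/97 - 17) = sqrt(-1764/97) = 42*I*sqrt(97)/97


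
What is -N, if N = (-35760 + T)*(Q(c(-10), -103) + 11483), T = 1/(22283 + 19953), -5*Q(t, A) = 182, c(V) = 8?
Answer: 86442397193647/211180 ≈ 4.0933e+8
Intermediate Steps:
Q(t, A) = -182/5 (Q(t, A) = -1/5*182 = -182/5)
T = 1/42236 ≈ 2.3676e-5
N = -86442397193647/211180 (N = (-35760 + 1/42236)*(-182/5 + 11483) = -1510359359/42236*57233/5 = -86442397193647/211180 ≈ -4.0933e+8)
-N = -1*(-86442397193647/211180) = 86442397193647/211180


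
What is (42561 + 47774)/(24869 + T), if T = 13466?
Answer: 18067/7667 ≈ 2.3565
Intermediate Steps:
(42561 + 47774)/(24869 + T) = (42561 + 47774)/(24869 + 13466) = 90335/38335 = 90335*(1/38335) = 18067/7667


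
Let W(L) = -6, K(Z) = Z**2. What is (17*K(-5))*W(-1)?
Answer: -2550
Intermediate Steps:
(17*K(-5))*W(-1) = (17*(-5)**2)*(-6) = (17*25)*(-6) = 425*(-6) = -2550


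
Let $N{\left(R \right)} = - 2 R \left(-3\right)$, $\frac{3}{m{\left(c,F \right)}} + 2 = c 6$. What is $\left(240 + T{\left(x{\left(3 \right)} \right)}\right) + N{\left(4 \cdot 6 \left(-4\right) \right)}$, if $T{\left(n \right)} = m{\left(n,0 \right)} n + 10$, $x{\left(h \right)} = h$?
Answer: $- \frac{5207}{16} \approx -325.44$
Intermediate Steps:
$m{\left(c,F \right)} = \frac{3}{-2 + 6 c}$ ($m{\left(c,F \right)} = \frac{3}{-2 + c 6} = \frac{3}{-2 + 6 c}$)
$T{\left(n \right)} = 10 + \frac{3 n}{2 \left(-1 + 3 n\right)}$ ($T{\left(n \right)} = \frac{3}{2 \left(-1 + 3 n\right)} n + 10 = \frac{3 n}{2 \left(-1 + 3 n\right)} + 10 = 10 + \frac{3 n}{2 \left(-1 + 3 n\right)}$)
$N{\left(R \right)} = 6 R$
$\left(240 + T{\left(x{\left(3 \right)} \right)}\right) + N{\left(4 \cdot 6 \left(-4\right) \right)} = \left(240 + \frac{-20 + 63 \cdot 3}{2 \left(-1 + 3 \cdot 3\right)}\right) + 6 \cdot 4 \cdot 6 \left(-4\right) = \left(240 + \frac{-20 + 189}{2 \left(-1 + 9\right)}\right) + 6 \cdot 24 \left(-4\right) = \left(240 + \frac{1}{2} \cdot \frac{1}{8} \cdot 169\right) + 6 \left(-96\right) = \left(240 + \frac{1}{2} \cdot \frac{1}{8} \cdot 169\right) - 576 = \left(240 + \frac{169}{16}\right) - 576 = \frac{4009}{16} - 576 = - \frac{5207}{16}$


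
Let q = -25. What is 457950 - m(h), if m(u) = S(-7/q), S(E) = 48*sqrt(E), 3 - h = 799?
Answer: 457950 - 48*sqrt(7)/5 ≈ 4.5792e+5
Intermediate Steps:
h = -796 (h = 3 - 1*799 = 3 - 799 = -796)
m(u) = 48*sqrt(7)/5 (m(u) = 48*sqrt(-7/(-25)) = 48*sqrt(-7*(-1/25)) = 48*sqrt(7/25) = 48*(sqrt(7)/5) = 48*sqrt(7)/5)
457950 - m(h) = 457950 - 48*sqrt(7)/5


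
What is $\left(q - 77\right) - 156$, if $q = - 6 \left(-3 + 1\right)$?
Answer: $-221$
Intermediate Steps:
$q = 12$ ($q = \left(-6\right) \left(-2\right) = 12$)
$\left(q - 77\right) - 156 = \left(12 - 77\right) - 156 = -65 - 156 = -221$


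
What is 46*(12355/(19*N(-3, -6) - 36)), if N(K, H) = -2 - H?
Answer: 56833/4 ≈ 14208.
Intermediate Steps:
46*(12355/(19*N(-3, -6) - 36)) = 46*(12355/(19*(-2 - 1*(-6)) - 36)) = 46*(12355/(19*(-2 + 6) - 36)) = 46*(12355/(19*4 - 36)) = 46*(12355/(76 - 36)) = 46*(12355/40) = 46*(12355*(1/40)) = 46*(2471/8) = 56833/4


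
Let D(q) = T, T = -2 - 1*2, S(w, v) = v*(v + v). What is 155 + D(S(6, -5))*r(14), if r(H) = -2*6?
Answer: 203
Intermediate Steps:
S(w, v) = 2*v² (S(w, v) = v*(2*v) = 2*v²)
T = -4 (T = -2 - 2 = -4)
D(q) = -4
r(H) = -12
155 + D(S(6, -5))*r(14) = 155 - 4*(-12) = 155 + 48 = 203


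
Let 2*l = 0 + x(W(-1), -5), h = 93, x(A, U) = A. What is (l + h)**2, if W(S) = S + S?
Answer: 8464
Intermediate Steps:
W(S) = 2*S
l = -1 (l = (0 + 2*(-1))/2 = (0 - 2)/2 = (1/2)*(-2) = -1)
(l + h)**2 = (-1 + 93)**2 = 92**2 = 8464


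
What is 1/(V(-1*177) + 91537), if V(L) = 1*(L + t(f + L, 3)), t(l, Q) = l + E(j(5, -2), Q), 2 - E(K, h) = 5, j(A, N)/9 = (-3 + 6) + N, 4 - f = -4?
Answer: 1/91188 ≈ 1.0966e-5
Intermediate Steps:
f = 8 (f = 4 - 1*(-4) = 4 + 4 = 8)
j(A, N) = 27 + 9*N (j(A, N) = 9*((-3 + 6) + N) = 9*(3 + N) = 27 + 9*N)
E(K, h) = -3 (E(K, h) = 2 - 1*5 = 2 - 5 = -3)
t(l, Q) = -3 + l (t(l, Q) = l - 3 = -3 + l)
V(L) = 5 + 2*L (V(L) = 1*(L + (-3 + (8 + L))) = 1*(L + (5 + L)) = 1*(5 + 2*L) = 5 + 2*L)
1/(V(-1*177) + 91537) = 1/((5 + 2*(-1*177)) + 91537) = 1/((5 + 2*(-177)) + 91537) = 1/((5 - 354) + 91537) = 1/(-349 + 91537) = 1/91188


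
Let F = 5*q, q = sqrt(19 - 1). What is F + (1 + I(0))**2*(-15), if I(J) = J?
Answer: -15 + 15*sqrt(2) ≈ 6.2132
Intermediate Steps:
q = 3*sqrt(2) (q = sqrt(18) = 3*sqrt(2) ≈ 4.2426)
F = 15*sqrt(2) (F = 5*(3*sqrt(2)) = 15*sqrt(2) ≈ 21.213)
F + (1 + I(0))**2*(-15) = 15*sqrt(2) + (1 + 0)**2*(-15) = 15*sqrt(2) + 1**2*(-15) = 15*sqrt(2) + 1*(-15) = 15*sqrt(2) - 15 = -15 + 15*sqrt(2)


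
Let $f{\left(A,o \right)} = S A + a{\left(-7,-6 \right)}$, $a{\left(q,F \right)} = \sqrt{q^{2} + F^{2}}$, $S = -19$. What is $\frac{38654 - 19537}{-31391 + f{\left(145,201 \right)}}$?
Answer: $- \frac{652769082}{1165949231} - \frac{19117 \sqrt{85}}{1165949231} \approx -0.56001$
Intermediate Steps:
$a{\left(q,F \right)} = \sqrt{F^{2} + q^{2}}$
$f{\left(A,o \right)} = \sqrt{85} - 19 A$ ($f{\left(A,o \right)} = - 19 A + \sqrt{\left(-6\right)^{2} + \left(-7\right)^{2}} = - 19 A + \sqrt{36 + 49} = - 19 A + \sqrt{85} = \sqrt{85} - 19 A$)
$\frac{38654 - 19537}{-31391 + f{\left(145,201 \right)}} = \frac{38654 - 19537}{-31391 + \left(\sqrt{85} - 2755\right)} = \frac{38654 - 19537}{-31391 - \left(2755 - \sqrt{85}\right)} = \frac{19117}{-31391 - \left(2755 - \sqrt{85}\right)} = \frac{19117}{-34146 + \sqrt{85}}$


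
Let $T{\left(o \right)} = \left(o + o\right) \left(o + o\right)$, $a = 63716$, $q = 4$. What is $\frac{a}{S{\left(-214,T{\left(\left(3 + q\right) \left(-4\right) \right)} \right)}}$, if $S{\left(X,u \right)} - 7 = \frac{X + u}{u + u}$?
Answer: $\frac{199813376}{23413} \approx 8534.3$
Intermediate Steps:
$T{\left(o \right)} = 4 o^{2}$ ($T{\left(o \right)} = 2 o 2 o = 4 o^{2}$)
$S{\left(X,u \right)} = 7 + \frac{X + u}{2 u}$ ($S{\left(X,u \right)} = 7 + \frac{X + u}{u + u} = 7 + \frac{X + u}{2 u}$)
$\frac{a}{S{\left(-214,T{\left(\left(3 + q\right) \left(-4\right) \right)} \right)}} = \frac{63716}{\frac{1}{2} \frac{1}{4 \left(\left(3 + 4\right) \left(-4\right)\right)^{2}} \left(-214 + 15 \cdot 4 \left(\left(3 + 4\right) \left(-4\right)\right)^{2}\right)} = \frac{63716}{\frac{1}{2} \frac{1}{4 \left(7 \left(-4\right)\right)^{2}} \left(-214 + 15 \cdot 4 \left(7 \left(-4\right)\right)^{2}\right)} = \frac{63716}{\frac{1}{2} \frac{1}{4 \left(-28\right)^{2}} \left(-214 + 15 \cdot 4 \left(-28\right)^{2}\right)} = \frac{63716}{\frac{1}{2} \frac{1}{4 \cdot 784} \left(-214 + 15 \cdot 4 \cdot 784\right)} = \frac{63716}{\frac{1}{2} \cdot \frac{1}{3136} \left(-214 + 15 \cdot 3136\right)} = \frac{63716}{\frac{1}{2} \cdot \frac{1}{3136} \left(-214 + 47040\right)} = \frac{63716}{\frac{1}{2} \cdot \frac{1}{3136} \cdot 46826} = \frac{63716}{\frac{23413}{3136}} = 63716 \cdot \frac{3136}{23413} = \frac{199813376}{23413}$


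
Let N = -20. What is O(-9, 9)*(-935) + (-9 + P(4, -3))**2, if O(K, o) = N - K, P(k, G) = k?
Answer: 10310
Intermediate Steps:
O(K, o) = -20 - K
O(-9, 9)*(-935) + (-9 + P(4, -3))**2 = (-20 - 1*(-9))*(-935) + (-9 + 4)**2 = (-20 + 9)*(-935) + (-5)**2 = -11*(-935) + 25 = 10285 + 25 = 10310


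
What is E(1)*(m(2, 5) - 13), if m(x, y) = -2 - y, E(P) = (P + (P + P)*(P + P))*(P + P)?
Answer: -200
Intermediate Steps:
E(P) = 2*P*(P + 4*P²) (E(P) = (P + (2*P)*(2*P))*(2*P) = (P + 4*P²)*(2*P) = 2*P*(P + 4*P²))
E(1)*(m(2, 5) - 13) = (1²*(2 + 8*1))*((-2 - 1*5) - 13) = (1*(2 + 8))*((-2 - 5) - 13) = (1*10)*(-7 - 13) = 10*(-20) = -200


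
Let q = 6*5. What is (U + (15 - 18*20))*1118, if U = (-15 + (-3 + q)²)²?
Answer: 569566218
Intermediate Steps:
q = 30
U = 509796 (U = (-15 + (-3 + 30)²)² = (-15 + 27²)² = (-15 + 729)² = 714² = 509796)
(U + (15 - 18*20))*1118 = (509796 + (15 - 18*20))*1118 = (509796 + (15 - 360))*1118 = (509796 - 345)*1118 = 509451*1118 = 569566218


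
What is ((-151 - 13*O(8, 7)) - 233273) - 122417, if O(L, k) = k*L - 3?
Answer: -356530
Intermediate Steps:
O(L, k) = -3 + L*k (O(L, k) = L*k - 3 = -3 + L*k)
((-151 - 13*O(8, 7)) - 233273) - 122417 = ((-151 - 13*(-3 + 8*7)) - 233273) - 122417 = ((-151 - 13*(-3 + 56)) - 233273) - 122417 = ((-151 - 13*53) - 233273) - 122417 = ((-151 - 689) - 233273) - 122417 = (-840 - 233273) - 122417 = -234113 - 122417 = -356530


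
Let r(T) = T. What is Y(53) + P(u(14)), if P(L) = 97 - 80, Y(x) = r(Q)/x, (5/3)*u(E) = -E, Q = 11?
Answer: 912/53 ≈ 17.208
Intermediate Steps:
u(E) = -3*E/5 (u(E) = 3*(-E)/5 = -3*E/5)
Y(x) = 11/x
P(L) = 17
Y(53) + P(u(14)) = 11/53 + 17 = 912/53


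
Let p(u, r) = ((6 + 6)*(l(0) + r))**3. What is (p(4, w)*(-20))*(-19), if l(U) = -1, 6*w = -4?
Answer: -3040000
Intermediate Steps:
w = -2/3 (w = (1/6)*(-4) = -2/3 ≈ -0.66667)
p(u, r) = (-12 + 12*r)**3 (p(u, r) = ((6 + 6)*(-1 + r))**3 = (12*(-1 + r))**3 = (-12 + 12*r)**3)
(p(4, w)*(-20))*(-19) = ((1728*(-1 - 2/3)**3)*(-20))*(-19) = ((1728*(-5/3)**3)*(-20))*(-19) = ((1728*(-125/27))*(-20))*(-19) = -8000*(-20)*(-19) = 160000*(-19) = -3040000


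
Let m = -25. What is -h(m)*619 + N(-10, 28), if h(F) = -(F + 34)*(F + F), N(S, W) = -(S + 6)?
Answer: -278546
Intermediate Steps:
N(S, W) = -6 - S (N(S, W) = -(6 + S) = -6 - S)
h(F) = -2*F*(34 + F) (h(F) = -(34 + F)*2*F = -2*F*(34 + F))
-h(m)*619 + N(-10, 28) = -(-2)*(-25)*(34 - 25)*619 + (-6 - 1*(-10)) = -(-2)*(-25)*9*619 + (-6 + 10) = -1*450*619 + 4 = -450*619 + 4 = -278550 + 4 = -278546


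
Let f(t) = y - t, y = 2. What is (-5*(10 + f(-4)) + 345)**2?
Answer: 70225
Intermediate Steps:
f(t) = 2 - t
(-5*(10 + f(-4)) + 345)**2 = (-5*(10 + (2 - 1*(-4))) + 345)**2 = (-5*(10 + (2 + 4)) + 345)**2 = (-5*(10 + 6) + 345)**2 = (-5*16 + 345)**2 = (-80 + 345)**2 = 265**2 = 70225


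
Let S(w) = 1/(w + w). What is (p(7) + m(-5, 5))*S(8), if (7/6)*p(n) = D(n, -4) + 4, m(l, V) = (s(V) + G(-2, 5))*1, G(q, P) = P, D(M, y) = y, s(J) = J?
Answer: 5/8 ≈ 0.62500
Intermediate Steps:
S(w) = 1/(2*w)
m(l, V) = 5 + V (m(l, V) = (V + 5)*1 = (5 + V)*1 = 5 + V)
p(n) = 0 (p(n) = 6*(-4 + 4)/7 = (6/7)*0 = 0)
(p(7) + m(-5, 5))*S(8) = (0 + (5 + 5))*((1/2)/8) = (0 + 10)*((1/2)*(1/8)) = 10*(1/16) = 5/8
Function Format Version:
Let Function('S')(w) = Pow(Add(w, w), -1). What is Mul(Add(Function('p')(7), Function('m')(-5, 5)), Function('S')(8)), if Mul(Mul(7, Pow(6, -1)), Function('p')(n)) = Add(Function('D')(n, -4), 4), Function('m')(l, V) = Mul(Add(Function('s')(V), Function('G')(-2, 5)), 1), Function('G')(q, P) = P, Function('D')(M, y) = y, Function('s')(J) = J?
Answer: Rational(5, 8) ≈ 0.62500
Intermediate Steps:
Function('S')(w) = Mul(Rational(1, 2), Pow(w, -1)) (Function('S')(w) = Pow(Mul(2, w), -1) = Mul(Rational(1, 2), Pow(w, -1)))
Function('m')(l, V) = Add(5, V) (Function('m')(l, V) = Mul(Add(V, 5), 1) = Mul(Add(5, V), 1) = Add(5, V))
Function('p')(n) = 0 (Function('p')(n) = Mul(Rational(6, 7), Add(-4, 4)) = Mul(Rational(6, 7), 0) = 0)
Mul(Add(Function('p')(7), Function('m')(-5, 5)), Function('S')(8)) = Mul(Add(0, Add(5, 5)), Mul(Rational(1, 2), Pow(8, -1))) = Mul(Add(0, 10), Mul(Rational(1, 2), Rational(1, 8))) = Mul(10, Rational(1, 16)) = Rational(5, 8)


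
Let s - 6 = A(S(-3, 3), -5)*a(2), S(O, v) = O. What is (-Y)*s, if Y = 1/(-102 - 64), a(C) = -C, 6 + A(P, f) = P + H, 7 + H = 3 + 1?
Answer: 15/83 ≈ 0.18072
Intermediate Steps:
H = -3 (H = -7 + (3 + 1) = -7 + 4 = -3)
A(P, f) = -9 + P (A(P, f) = -6 + (P - 3) = -6 + (-3 + P) = -9 + P)
Y = -1/166 (Y = 1/(-166) = -1/166 ≈ -0.0060241)
s = 30 (s = 6 + (-9 - 3)*(-1*2) = 6 - 12*(-2) = 6 + 24 = 30)
(-Y)*s = -1*(-1/166)*30 = (1/166)*30 = 15/83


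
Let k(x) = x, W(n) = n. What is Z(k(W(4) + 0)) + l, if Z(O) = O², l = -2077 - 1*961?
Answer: -3022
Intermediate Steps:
l = -3038 (l = -2077 - 961 = -3038)
Z(k(W(4) + 0)) + l = (4 + 0)² - 3038 = 4² - 3038 = 16 - 3038 = -3022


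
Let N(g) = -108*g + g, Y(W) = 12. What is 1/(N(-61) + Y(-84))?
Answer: 1/6539 ≈ 0.00015293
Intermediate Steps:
N(g) = -107*g
1/(N(-61) + Y(-84)) = 1/(-107*(-61) + 12) = 1/(6527 + 12) = 1/6539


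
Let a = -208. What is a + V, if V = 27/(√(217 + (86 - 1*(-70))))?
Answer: -208 + 27*√373/373 ≈ -206.60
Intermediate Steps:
V = 27*√373/373 (V = 27/(√(217 + (86 + 70))) = 27/(√(217 + 156)) = 27/(√373) = 27*(√373/373) = 27*√373/373 ≈ 1.3980)
a + V = -208 + 27*√373/373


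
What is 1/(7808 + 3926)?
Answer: 1/11734 ≈ 8.5222e-5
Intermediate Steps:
1/(7808 + 3926) = 1/11734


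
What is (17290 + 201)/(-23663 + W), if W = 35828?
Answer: 17491/12165 ≈ 1.4378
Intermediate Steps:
(17290 + 201)/(-23663 + W) = (17290 + 201)/(-23663 + 35828) = 17491/12165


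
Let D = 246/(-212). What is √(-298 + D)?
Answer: I*√3361366/106 ≈ 17.296*I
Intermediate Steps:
D = -123/106 (D = 246*(-1/212) = -123/106 ≈ -1.1604)
√(-298 + D) = √(-298 - 123/106) = √(-31711/106) = I*√3361366/106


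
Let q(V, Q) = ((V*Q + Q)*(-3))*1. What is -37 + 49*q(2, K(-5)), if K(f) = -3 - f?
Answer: -919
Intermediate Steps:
q(V, Q) = -3*Q - 3*Q*V (q(V, Q) = ((Q*V + Q)*(-3))*1 = ((Q + Q*V)*(-3))*1 = (-3*Q - 3*Q*V)*1 = -3*Q - 3*Q*V)
-37 + 49*q(2, K(-5)) = -37 + 49*(-3*(-3 - 1*(-5))*(1 + 2)) = -37 + 49*(-3*(-3 + 5)*3) = -37 + 49*(-3*2*3) = -37 + 49*(-18) = -37 - 882 = -919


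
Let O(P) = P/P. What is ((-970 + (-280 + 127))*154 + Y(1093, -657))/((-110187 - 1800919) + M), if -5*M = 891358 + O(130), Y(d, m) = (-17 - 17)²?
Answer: 858930/10446889 ≈ 0.082219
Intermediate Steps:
O(P) = 1
Y(d, m) = 1156 (Y(d, m) = (-34)² = 1156)
M = -891359/5 (M = -(891358 + 1)/5 = -⅕*891359 = -891359/5 ≈ -1.7827e+5)
((-970 + (-280 + 127))*154 + Y(1093, -657))/((-110187 - 1800919) + M) = ((-970 + (-280 + 127))*154 + 1156)/((-110187 - 1800919) - 891359/5) = ((-970 - 153)*154 + 1156)/(-1911106 - 891359/5) = (-1123*154 + 1156)/(-10446889/5) = (-172942 + 1156)*(-5/10446889) = -171786*(-5/10446889) = 858930/10446889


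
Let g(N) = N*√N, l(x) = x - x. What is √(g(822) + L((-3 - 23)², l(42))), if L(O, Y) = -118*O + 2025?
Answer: √(-77743 + 822*√822) ≈ 232.76*I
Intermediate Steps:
l(x) = 0
g(N) = N^(3/2)
L(O, Y) = 2025 - 118*O
√(g(822) + L((-3 - 23)², l(42))) = √(822^(3/2) + (2025 - 118*(-3 - 23)²)) = √(822*√822 + (2025 - 118*(-26)²)) = √(822*√822 + (2025 - 118*676)) = √(822*√822 + (2025 - 79768)) = √(822*√822 - 77743) = √(-77743 + 822*√822)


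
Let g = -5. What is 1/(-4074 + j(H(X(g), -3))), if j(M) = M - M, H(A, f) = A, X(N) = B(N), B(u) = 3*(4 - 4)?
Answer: -1/4074 ≈ -0.00024546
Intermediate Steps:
B(u) = 0 (B(u) = 3*0 = 0)
X(N) = 0
j(M) = 0
1/(-4074 + j(H(X(g), -3))) = 1/(-4074 + 0) = 1/(-4074) = -1/4074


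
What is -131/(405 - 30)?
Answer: -131/375 ≈ -0.34933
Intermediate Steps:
-131/(405 - 30) = -131/375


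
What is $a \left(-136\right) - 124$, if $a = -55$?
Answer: $7356$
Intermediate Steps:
$a \left(-136\right) - 124 = \left(-55\right) \left(-136\right) - 124 = 7480 - 124 = 7356$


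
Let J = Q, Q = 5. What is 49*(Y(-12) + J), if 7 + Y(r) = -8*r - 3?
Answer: 4459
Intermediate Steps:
Y(r) = -10 - 8*r (Y(r) = -7 + (-8*r - 3) = -7 + (-3 - 8*r) = -10 - 8*r)
J = 5
49*(Y(-12) + J) = 49*((-10 - 8*(-12)) + 5) = 49*((-10 + 96) + 5) = 49*(86 + 5) = 49*91 = 4459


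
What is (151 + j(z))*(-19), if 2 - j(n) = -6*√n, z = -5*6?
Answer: -2907 - 114*I*√30 ≈ -2907.0 - 624.4*I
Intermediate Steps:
z = -30
j(n) = 2 + 6*√n (j(n) = 2 - (-6)*√n = 2 + 6*√n)
(151 + j(z))*(-19) = (151 + (2 + 6*√(-30)))*(-19) = (151 + (2 + 6*(I*√30)))*(-19) = (151 + (2 + 6*I*√30))*(-19) = (153 + 6*I*√30)*(-19) = -2907 - 114*I*√30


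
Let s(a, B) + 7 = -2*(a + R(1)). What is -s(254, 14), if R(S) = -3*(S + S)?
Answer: 503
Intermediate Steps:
R(S) = -6*S
s(a, B) = 5 - 2*a (s(a, B) = -7 - 2*(a - 6*1) = -7 - 2*(a - 6) = -7 - 2*(-6 + a) = -7 + (12 - 2*a) = 5 - 2*a)
-s(254, 14) = -(5 - 2*254) = -(5 - 508) = -1*(-503) = 503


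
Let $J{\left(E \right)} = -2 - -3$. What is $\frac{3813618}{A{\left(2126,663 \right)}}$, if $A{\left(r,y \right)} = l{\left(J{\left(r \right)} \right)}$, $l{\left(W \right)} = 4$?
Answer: $\frac{1906809}{2} \approx 9.534 \cdot 10^{5}$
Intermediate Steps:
$J{\left(E \right)} = 1$ ($J{\left(E \right)} = -2 + 3 = 1$)
$A{\left(r,y \right)} = 4$
$\frac{3813618}{A{\left(2126,663 \right)}} = \frac{3813618}{4} = 3813618 \cdot \frac{1}{4} = \frac{1906809}{2}$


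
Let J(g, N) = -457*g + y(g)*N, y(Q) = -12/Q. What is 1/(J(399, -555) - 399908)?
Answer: -133/77437163 ≈ -1.7175e-6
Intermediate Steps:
J(g, N) = -457*g - 12*N/g (J(g, N) = -457*g + (-12/g)*N = -457*g - 12*N/g)
1/(J(399, -555) - 399908) = 1/((-457*399 - 12*(-555)/399) - 399908) = 1/((-182343 - 12*(-555)*1/399) - 399908) = 1/((-182343 + 2220/133) - 399908) = 1/(-24249399/133 - 399908) = 1/(-77437163/133) = -133/77437163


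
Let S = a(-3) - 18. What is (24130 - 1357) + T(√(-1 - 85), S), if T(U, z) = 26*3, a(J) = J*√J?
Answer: 22851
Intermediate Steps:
a(J) = J^(3/2)
S = -18 - 3*I*√3 (S = (-3)^(3/2) - 18 = -3*I*√3 - 18 = -18 - 3*I*√3 ≈ -18.0 - 5.1962*I)
T(U, z) = 78
(24130 - 1357) + T(√(-1 - 85), S) = (24130 - 1357) + 78 = 22773 + 78 = 22851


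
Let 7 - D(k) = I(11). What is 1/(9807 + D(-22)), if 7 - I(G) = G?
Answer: 1/9818 ≈ 0.00010185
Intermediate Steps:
I(G) = 7 - G
D(k) = 11 (D(k) = 7 - (7 - 1*11) = 7 - (7 - 11) = 7 - 1*(-4) = 7 + 4 = 11)
1/(9807 + D(-22)) = 1/(9807 + 11) = 1/9818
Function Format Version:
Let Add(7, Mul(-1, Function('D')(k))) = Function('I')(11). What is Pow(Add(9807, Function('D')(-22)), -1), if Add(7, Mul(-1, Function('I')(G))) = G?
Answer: Rational(1, 9818) ≈ 0.00010185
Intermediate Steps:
Function('I')(G) = Add(7, Mul(-1, G))
Function('D')(k) = 11 (Function('D')(k) = Add(7, Mul(-1, Add(7, Mul(-1, 11)))) = Add(7, Mul(-1, Add(7, -11))) = Add(7, Mul(-1, -4)) = Add(7, 4) = 11)
Pow(Add(9807, Function('D')(-22)), -1) = Pow(Add(9807, 11), -1) = Pow(9818, -1) = Rational(1, 9818)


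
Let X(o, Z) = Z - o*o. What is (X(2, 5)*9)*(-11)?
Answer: -99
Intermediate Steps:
X(o, Z) = Z - o²
(X(2, 5)*9)*(-11) = ((5 - 1*2²)*9)*(-11) = ((5 - 1*4)*9)*(-11) = ((5 - 4)*9)*(-11) = (1*9)*(-11) = 9*(-11) = -99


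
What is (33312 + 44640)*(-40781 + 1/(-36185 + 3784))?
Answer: -103001499627264/32401 ≈ -3.1790e+9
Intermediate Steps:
(33312 + 44640)*(-40781 + 1/(-36185 + 3784)) = 77952*(-40781 + 1/(-32401)) = 77952*(-40781 - 1/32401) = 77952*(-1321345182/32401) = -103001499627264/32401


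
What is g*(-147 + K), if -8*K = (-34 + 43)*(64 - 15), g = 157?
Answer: -253869/8 ≈ -31734.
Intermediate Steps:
K = -441/8 (K = -(-34 + 43)*(64 - 15)/8 = -9*49/8 = -⅛*441 = -441/8 ≈ -55.125)
g*(-147 + K) = 157*(-147 - 441/8) = 157*(-1617/8) = -253869/8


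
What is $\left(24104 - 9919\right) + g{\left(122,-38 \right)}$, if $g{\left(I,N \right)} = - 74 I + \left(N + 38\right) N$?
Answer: $5157$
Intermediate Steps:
$g{\left(I,N \right)} = - 74 I + N \left(38 + N\right)$ ($g{\left(I,N \right)} = - 74 I + \left(38 + N\right) N = - 74 I + N \left(38 + N\right)$)
$\left(24104 - 9919\right) + g{\left(122,-38 \right)} = \left(24104 - 9919\right) + \left(\left(-38\right)^{2} - 9028 + 38 \left(-38\right)\right) = 14185 - 9028 = 5157$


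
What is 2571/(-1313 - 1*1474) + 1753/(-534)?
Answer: -2086175/496086 ≈ -4.2053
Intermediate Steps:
2571/(-1313 - 1*1474) + 1753/(-534) = 2571/(-1313 - 1474) + 1753*(-1/534) = 2571/(-2787) - 1753/534 = 2571*(-1/2787) - 1753/534 = -857/929 - 1753/534 = -2086175/496086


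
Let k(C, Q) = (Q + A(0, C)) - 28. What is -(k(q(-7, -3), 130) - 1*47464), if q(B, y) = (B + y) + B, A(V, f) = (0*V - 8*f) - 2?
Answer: 47228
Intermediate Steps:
A(V, f) = -2 - 8*f (A(V, f) = (0 - 8*f) - 2 = -8*f - 2 = -2 - 8*f)
q(B, y) = y + 2*B
k(C, Q) = -30 + Q - 8*C (k(C, Q) = (Q + (-2 - 8*C)) - 28 = (-2 + Q - 8*C) - 28 = -30 + Q - 8*C)
-(k(q(-7, -3), 130) - 1*47464) = -((-30 + 130 - 8*(-3 + 2*(-7))) - 1*47464) = -((-30 + 130 - 8*(-3 - 14)) - 47464) = -((-30 + 130 - 8*(-17)) - 47464) = -((-30 + 130 + 136) - 47464) = -(236 - 47464) = -1*(-47228) = 47228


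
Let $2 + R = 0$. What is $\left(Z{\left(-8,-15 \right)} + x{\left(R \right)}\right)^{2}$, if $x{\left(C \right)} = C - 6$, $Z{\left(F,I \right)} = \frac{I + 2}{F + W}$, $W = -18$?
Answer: $\frac{225}{4} \approx 56.25$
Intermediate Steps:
$Z{\left(F,I \right)} = \frac{2 + I}{-18 + F}$ ($Z{\left(F,I \right)} = \frac{I + 2}{F - 18} = \frac{2 + I}{-18 + F}$)
$R = -2$ ($R = -2 + 0 = -2$)
$x{\left(C \right)} = -6 + C$
$\left(Z{\left(-8,-15 \right)} + x{\left(R \right)}\right)^{2} = \left(\frac{2 - 15}{-18 - 8} - 8\right)^{2} = \left(\frac{1}{-26} \left(-13\right) - 8\right)^{2} = \left(\left(- \frac{1}{26}\right) \left(-13\right) - 8\right)^{2} = \left(\frac{1}{2} - 8\right)^{2} = \left(- \frac{15}{2}\right)^{2} = \frac{225}{4}$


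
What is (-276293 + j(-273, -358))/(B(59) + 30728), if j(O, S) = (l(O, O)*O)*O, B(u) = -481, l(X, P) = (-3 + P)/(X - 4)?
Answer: -55963157/8378419 ≈ -6.6794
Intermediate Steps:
l(X, P) = (-3 + P)/(-4 + X)
j(O, S) = O²*(-3 + O)/(-4 + O) (j(O, S) = (((-3 + O)/(-4 + O))*O)*O = (O*(-3 + O)/(-4 + O))*O = O²*(-3 + O)/(-4 + O))
(-276293 + j(-273, -358))/(B(59) + 30728) = (-276293 + (-273)²*(-3 - 273)/(-4 - 273))/(-481 + 30728) = (-276293 + 74529*(-276)/(-277))/30247 = (-276293 + 74529*(-1/277)*(-276))*(1/30247) = (-276293 + 20570004/277)*(1/30247) = -55963157/277*1/30247 = -55963157/8378419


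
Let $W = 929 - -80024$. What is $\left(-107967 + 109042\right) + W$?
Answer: $82028$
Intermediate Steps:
$W = 80953$ ($W = 929 + 80024 = 80953$)
$\left(-107967 + 109042\right) + W = \left(-107967 + 109042\right) + 80953 = 1075 + 80953 = 82028$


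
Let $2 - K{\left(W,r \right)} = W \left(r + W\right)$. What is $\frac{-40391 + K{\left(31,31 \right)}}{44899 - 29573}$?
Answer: $- \frac{42311}{15326} \approx -2.7607$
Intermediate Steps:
$K{\left(W,r \right)} = 2 - W \left(W + r\right)$ ($K{\left(W,r \right)} = 2 - W \left(r + W\right) = 2 - W \left(W + r\right)$)
$\frac{-40391 + K{\left(31,31 \right)}}{44899 - 29573} = \frac{-40391 - \left(959 + 961\right)}{44899 - 29573} = \frac{-40391 - 1920}{15326} = \left(-40391 - 1920\right) \frac{1}{15326} = \left(-42311\right) \frac{1}{15326} = - \frac{42311}{15326}$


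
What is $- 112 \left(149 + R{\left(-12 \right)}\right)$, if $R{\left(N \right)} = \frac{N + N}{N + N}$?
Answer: $-16800$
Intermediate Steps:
$R{\left(N \right)} = 1$ ($R{\left(N \right)} = \frac{2 N}{2 N} = 2 N \frac{1}{2 N} = 1$)
$- 112 \left(149 + R{\left(-12 \right)}\right) = - 112 \left(149 + 1\right) = \left(-112\right) 150 = -16800$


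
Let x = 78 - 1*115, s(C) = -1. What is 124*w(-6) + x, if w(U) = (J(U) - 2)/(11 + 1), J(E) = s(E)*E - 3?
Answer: -80/3 ≈ -26.667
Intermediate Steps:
x = -37 (x = 78 - 115 = -37)
J(E) = -3 - E (J(E) = -E - 3 = -3 - E)
w(U) = -5/12 - U/12 (w(U) = ((-3 - U) - 2)/(11 + 1) = (-5 - U)/12 = (-5 - U)*(1/12) = -5/12 - U/12)
124*w(-6) + x = 124*(-5/12 - 1/12*(-6)) - 37 = 124*(-5/12 + ½) - 37 = 124*(1/12) - 37 = 31/3 - 37 = -80/3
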